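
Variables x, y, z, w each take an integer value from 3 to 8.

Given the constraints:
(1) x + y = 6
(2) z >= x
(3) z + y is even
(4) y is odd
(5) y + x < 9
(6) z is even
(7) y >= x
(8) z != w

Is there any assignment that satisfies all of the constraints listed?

Unsatisfiable

Constraint 6 makes z even and constraint 4 makes y odd, so z + y must be odd. Constraint 3 says z + y is even — contradiction.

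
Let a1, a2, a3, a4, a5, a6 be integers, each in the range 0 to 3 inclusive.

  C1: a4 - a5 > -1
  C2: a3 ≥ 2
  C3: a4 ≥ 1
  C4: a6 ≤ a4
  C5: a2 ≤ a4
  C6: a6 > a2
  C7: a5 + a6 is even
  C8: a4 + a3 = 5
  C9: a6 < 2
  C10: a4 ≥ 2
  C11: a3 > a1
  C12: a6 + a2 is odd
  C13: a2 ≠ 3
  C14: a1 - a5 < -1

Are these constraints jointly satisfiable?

Satisfiable

Try a1 = 0, a2 = 0, a3 = 2, a4 = 3, a5 = 3, a6 = 1.
Check constraint 1: a4 - a5 = 0; constraint 8: a4 + a3 = 5. The remaining constraints are straightforward to verify.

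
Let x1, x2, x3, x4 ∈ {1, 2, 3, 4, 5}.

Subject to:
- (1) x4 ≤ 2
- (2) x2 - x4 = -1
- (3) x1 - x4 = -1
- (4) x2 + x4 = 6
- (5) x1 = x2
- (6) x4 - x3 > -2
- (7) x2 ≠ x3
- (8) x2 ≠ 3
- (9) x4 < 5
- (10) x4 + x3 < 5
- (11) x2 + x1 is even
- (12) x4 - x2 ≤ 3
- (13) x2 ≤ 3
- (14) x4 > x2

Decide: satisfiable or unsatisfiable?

From constraint 13: x2 ≤ 3. From constraint 1: x4 ≤ 2. Hence x2 + x4 ≤ 5. But constraint 4 requires x2 + x4 = 6, and 6 > 5. Contradiction.

Unsatisfiable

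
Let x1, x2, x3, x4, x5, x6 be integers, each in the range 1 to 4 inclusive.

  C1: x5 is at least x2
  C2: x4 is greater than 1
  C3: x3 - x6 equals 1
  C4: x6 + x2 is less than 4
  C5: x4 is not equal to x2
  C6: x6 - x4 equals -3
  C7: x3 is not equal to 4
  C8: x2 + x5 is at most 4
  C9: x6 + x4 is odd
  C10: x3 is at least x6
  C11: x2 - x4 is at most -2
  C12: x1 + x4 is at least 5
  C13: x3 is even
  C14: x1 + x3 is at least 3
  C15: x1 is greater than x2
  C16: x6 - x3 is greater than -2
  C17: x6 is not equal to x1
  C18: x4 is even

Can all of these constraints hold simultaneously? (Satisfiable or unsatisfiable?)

Satisfiable

Take x1 = 2, x2 = 1, x3 = 2, x4 = 4, x5 = 3, x6 = 1. Then constraint 3: x3 - x6 = 1; constraint 4: x6 + x2 = 2; constraint 6: x6 - x4 = -3, and every other listed constraint is also met.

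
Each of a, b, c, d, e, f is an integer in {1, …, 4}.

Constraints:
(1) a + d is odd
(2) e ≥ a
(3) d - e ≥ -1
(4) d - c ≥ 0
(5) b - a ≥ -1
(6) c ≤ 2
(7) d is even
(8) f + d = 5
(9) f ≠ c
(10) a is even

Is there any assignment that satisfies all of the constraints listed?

Constraint 10 makes a even and constraint 7 makes d even, so a + d must be even. Constraint 1 says a + d is odd — contradiction.

Unsatisfiable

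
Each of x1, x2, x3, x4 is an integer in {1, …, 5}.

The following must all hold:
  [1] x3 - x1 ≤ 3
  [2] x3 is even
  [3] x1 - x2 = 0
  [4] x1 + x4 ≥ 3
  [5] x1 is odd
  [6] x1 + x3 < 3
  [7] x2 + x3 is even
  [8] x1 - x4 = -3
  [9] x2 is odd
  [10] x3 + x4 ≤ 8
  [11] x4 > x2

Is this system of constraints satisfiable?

Constraint 9 makes x2 odd and constraint 2 makes x3 even, so x2 + x3 must be odd. Constraint 7 says x2 + x3 is even — contradiction.

Unsatisfiable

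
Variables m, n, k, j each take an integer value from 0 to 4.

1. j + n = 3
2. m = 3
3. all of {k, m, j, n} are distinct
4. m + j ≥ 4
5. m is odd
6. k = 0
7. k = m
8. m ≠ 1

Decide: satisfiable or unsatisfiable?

Constraint 6 fixes k = 0 and constraint 2 fixes m = 3, but constraint 7 requires k = m. Since 0 ≠ 3, contradiction.

Unsatisfiable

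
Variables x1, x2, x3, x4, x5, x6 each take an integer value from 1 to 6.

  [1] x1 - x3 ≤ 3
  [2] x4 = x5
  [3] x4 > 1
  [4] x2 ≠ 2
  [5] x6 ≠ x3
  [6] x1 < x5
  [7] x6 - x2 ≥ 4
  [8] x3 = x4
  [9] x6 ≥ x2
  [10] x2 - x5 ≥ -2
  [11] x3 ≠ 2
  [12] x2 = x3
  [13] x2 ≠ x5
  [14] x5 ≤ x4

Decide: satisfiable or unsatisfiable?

From constraints 2, 8, and 12, x2 = x3 = x4 = x5, so x2 = x5. But constraint 13 says x2 ≠ x5. Contradiction.

Unsatisfiable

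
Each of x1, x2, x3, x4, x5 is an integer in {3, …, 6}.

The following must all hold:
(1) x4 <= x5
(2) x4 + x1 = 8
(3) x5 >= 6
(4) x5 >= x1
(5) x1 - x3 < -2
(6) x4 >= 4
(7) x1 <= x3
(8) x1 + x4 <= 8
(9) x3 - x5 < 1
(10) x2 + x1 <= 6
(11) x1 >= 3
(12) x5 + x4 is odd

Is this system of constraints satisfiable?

Satisfiable

Setting (x1, x2, x3, x4, x5) = (3, 3, 6, 5, 6) satisfies everything: constraint 2: x4 + x1 = 8; constraint 5: x1 - x3 = -3, and the others follow.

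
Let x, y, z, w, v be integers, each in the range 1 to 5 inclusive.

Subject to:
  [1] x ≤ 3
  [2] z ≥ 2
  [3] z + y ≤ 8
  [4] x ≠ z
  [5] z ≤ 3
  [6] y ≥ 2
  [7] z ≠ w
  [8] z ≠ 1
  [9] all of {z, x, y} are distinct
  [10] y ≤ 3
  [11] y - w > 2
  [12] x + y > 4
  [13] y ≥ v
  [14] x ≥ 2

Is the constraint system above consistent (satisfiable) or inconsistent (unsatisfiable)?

Constraints 1, 2, 5, 6, 10, and 14 confine each of z, x, y to the 2 values {2, 3}.
Constraint 9 requires all 3 of them to be distinct, but only 2 values are available — impossible by the pigeonhole principle.

Unsatisfiable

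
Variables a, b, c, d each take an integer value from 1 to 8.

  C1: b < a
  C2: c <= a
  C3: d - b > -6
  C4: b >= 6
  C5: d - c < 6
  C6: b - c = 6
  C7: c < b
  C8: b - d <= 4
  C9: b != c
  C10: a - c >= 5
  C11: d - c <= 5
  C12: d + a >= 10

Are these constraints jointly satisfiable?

Satisfiable

Setting (a, b, c, d) = (8, 7, 1, 4) satisfies everything: constraint 3: d - b = -3; constraint 5: d - c = 3, and the others follow.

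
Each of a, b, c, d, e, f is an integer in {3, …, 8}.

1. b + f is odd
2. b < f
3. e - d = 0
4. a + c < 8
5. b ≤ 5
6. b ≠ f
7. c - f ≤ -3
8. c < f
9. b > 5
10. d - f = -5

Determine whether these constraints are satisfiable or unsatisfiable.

From constraint 9: b ≥ 6. From constraint 5: b ≤ 5. But 5 < 6, so no value of b works.

Unsatisfiable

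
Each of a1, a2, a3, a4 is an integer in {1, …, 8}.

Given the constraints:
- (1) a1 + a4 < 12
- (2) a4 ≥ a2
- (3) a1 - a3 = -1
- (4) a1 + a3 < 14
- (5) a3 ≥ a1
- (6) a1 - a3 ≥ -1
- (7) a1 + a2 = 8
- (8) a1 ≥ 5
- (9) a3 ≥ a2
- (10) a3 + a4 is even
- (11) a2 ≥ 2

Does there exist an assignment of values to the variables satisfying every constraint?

Satisfiable

Take a1 = 6, a2 = 2, a3 = 7, a4 = 5. Then constraint 1: a1 + a4 = 11; constraint 3: a1 - a3 = -1, and every other listed constraint is also met.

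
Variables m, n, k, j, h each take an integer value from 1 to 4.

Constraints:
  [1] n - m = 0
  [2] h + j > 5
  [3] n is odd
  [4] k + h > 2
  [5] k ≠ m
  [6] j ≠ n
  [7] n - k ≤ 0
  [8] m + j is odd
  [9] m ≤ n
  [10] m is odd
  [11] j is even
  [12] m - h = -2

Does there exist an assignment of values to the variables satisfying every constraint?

Satisfiable

Try m = 1, n = 1, k = 2, j = 4, h = 3.
Check constraint 1: n - m = 0; constraint 2: h + j = 7; constraint 4: k + h = 5. The remaining constraints are straightforward to verify.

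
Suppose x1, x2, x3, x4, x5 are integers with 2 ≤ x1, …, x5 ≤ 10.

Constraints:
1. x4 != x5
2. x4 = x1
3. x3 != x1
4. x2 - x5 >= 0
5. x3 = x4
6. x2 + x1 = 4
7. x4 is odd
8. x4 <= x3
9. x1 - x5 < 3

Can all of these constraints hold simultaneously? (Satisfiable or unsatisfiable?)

Unsatisfiable

From constraints 2 and 5, x3 = x4 = x1, so x3 = x1. But constraint 3 says x3 ≠ x1. Contradiction.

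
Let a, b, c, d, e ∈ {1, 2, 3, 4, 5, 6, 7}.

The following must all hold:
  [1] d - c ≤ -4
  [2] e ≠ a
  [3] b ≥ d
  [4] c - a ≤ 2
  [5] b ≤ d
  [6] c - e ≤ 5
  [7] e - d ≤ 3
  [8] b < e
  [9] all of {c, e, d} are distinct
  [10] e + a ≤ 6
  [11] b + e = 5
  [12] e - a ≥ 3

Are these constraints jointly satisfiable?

Unsatisfiable

Constraints 1, 4, 7, and 12 give a − c ≥ -2, c − d ≥ 4, d − e ≥ -3, e − a ≥ 3.
Adding all 4 inequalities: the left sides telescope to 0, and the right sides sum to (-2) + 4 + (-3) + 3 = 2. So 0 ≥ 2, which is false.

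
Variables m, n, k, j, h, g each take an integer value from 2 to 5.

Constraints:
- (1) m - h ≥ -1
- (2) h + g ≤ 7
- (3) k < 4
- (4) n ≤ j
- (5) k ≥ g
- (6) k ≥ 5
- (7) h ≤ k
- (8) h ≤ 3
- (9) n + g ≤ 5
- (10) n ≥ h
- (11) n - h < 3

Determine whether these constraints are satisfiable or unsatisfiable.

Unsatisfiable

From constraint 6: k ≥ 5. From constraint 3: k ≤ 3. But 3 < 5, so no value of k works.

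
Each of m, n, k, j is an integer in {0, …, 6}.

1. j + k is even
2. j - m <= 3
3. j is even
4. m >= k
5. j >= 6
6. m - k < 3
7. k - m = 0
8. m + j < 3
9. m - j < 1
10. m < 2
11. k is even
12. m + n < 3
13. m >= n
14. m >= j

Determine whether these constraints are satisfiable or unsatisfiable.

Unsatisfiable

From constraints 5 and 14: m ≥ j and j ≥ 6, so m ≥ 6. From constraint 10: m ≤ 1. But 1 < 6, so no value of m works.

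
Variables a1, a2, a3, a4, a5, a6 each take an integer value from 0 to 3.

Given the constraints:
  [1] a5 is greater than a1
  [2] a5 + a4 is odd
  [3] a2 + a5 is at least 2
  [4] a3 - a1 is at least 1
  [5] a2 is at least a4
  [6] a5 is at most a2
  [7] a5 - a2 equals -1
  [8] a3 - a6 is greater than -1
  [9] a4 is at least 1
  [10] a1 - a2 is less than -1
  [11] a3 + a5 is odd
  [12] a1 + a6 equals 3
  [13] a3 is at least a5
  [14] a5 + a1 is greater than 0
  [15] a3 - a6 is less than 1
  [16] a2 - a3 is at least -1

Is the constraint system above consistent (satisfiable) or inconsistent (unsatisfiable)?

Satisfiable

The assignment a1 = 0, a2 = 3, a3 = 3, a4 = 3, a5 = 2, a6 = 3 works:
  constraint 3 holds since a2 + a5 = 5.
  constraint 4 holds since a3 - a1 = 3.
The rest check out directly.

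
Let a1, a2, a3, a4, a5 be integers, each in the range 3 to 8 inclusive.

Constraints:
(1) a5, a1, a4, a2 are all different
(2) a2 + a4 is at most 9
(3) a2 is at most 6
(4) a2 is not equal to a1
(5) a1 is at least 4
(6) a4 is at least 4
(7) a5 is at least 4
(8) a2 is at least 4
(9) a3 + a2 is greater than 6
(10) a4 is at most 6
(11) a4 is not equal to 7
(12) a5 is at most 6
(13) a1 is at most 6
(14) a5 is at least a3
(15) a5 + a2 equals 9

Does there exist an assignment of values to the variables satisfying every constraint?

Unsatisfiable

Constraints 3, 5, 6, 7, 8, 10, 12, and 13 confine each of a5, a1, a4, a2 to the 3 values {4, …, 6}.
Constraint 1 requires all 4 of them to be distinct, but only 3 values are available — impossible by the pigeonhole principle.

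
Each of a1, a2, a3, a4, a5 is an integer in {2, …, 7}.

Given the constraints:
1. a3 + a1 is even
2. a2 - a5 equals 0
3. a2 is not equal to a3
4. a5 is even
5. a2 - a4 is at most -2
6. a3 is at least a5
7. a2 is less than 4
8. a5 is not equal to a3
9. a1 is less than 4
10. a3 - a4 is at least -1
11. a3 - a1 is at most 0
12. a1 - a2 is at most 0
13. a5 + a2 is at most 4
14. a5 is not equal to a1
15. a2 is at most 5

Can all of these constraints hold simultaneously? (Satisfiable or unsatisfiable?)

Constraints 5, 10, 11, and 12 give a2 − a1 ≥ 0, a1 − a3 ≥ 0, a3 − a4 ≥ -1, a4 − a2 ≥ 2.
Adding all 4 inequalities: the left sides telescope to 0, and the right sides sum to 0 + 0 + (-1) + 2 = 1. So 0 ≥ 1, which is false.

Unsatisfiable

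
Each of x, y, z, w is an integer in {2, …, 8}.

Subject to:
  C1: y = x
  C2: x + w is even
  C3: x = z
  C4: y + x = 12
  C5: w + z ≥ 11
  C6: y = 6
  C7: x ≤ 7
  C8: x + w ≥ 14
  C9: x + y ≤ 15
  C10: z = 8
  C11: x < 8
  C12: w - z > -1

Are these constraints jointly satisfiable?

Constraint 6 fixes y = 6 and constraint 10 fixes z = 8. Constraints 1 and 3 give y = x = z, so y = z. But 6 ≠ 8 — contradiction.

Unsatisfiable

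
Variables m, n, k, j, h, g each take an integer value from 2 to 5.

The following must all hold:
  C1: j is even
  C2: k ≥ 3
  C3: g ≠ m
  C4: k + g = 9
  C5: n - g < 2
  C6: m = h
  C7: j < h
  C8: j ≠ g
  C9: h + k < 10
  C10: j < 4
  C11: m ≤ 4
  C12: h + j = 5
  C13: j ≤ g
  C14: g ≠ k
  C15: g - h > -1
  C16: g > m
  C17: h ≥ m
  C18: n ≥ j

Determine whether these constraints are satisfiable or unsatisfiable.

Satisfiable

Try m = 3, n = 4, k = 5, j = 2, h = 3, g = 4.
Check constraint 4: k + g = 9; constraint 5: n - g = 0. The remaining constraints are straightforward to verify.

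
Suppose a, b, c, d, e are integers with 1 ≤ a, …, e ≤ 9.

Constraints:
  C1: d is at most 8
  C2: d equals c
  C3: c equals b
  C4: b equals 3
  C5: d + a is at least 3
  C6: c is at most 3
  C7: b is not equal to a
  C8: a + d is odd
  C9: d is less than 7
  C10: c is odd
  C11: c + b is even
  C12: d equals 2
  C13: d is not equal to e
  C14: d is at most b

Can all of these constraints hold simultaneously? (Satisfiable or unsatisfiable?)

Constraint 12 fixes d = 2 and constraint 4 fixes b = 3. Constraints 2 and 3 give d = c = b, so d = b. But 2 ≠ 3 — contradiction.

Unsatisfiable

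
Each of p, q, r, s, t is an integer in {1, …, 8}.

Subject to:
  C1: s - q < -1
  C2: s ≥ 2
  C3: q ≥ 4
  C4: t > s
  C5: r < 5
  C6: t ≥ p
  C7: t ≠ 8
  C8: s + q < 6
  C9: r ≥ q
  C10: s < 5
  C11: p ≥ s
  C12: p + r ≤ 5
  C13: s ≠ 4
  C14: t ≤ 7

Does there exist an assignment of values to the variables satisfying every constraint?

Unsatisfiable

From constraints 2 and 11: p ≥ s ≥ 2. From constraints 3 and 9: r ≥ q ≥ 4. Hence p + r ≥ 6. But constraint 12 requires p + r ≤ 5, and 5 < 6. Contradiction.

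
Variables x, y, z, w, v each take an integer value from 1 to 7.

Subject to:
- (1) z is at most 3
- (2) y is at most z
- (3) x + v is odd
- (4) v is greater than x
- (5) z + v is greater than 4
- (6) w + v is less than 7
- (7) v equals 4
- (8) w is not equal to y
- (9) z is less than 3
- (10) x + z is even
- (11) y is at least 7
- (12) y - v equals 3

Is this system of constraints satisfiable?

From constraints 2 and 11: z ≥ y and y ≥ 7, so z ≥ 7. From constraint 1: z ≤ 3. But 3 < 7, so no value of z works.

Unsatisfiable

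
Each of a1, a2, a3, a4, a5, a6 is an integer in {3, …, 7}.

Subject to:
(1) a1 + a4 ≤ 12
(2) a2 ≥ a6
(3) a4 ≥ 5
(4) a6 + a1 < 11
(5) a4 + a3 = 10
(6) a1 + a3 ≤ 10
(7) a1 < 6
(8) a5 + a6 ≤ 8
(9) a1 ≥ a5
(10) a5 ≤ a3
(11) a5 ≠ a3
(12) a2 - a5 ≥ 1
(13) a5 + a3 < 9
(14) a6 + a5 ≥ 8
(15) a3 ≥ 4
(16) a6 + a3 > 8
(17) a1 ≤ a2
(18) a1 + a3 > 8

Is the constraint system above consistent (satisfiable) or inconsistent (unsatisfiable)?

Satisfiable

One satisfying assignment is a1 = 5, a2 = 7, a3 = 5, a4 = 5, a5 = 3, a6 = 5.
For the less obvious constraints — constraint 1: a1 + a4 = 10; constraint 4: a6 + a1 = 10; constraint 5: a4 + a3 = 10 — and the others hold by inspection.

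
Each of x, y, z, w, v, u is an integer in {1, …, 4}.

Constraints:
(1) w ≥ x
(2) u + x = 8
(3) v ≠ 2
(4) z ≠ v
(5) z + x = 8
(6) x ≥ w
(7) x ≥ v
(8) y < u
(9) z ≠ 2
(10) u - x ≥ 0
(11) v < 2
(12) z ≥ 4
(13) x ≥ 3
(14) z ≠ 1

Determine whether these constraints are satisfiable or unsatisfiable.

Satisfiable

Try x = 4, y = 2, z = 4, w = 4, v = 1, u = 4.
Check constraint 2: u + x = 8; constraint 5: z + x = 8; constraint 10: u - x = 0. The remaining constraints are straightforward to verify.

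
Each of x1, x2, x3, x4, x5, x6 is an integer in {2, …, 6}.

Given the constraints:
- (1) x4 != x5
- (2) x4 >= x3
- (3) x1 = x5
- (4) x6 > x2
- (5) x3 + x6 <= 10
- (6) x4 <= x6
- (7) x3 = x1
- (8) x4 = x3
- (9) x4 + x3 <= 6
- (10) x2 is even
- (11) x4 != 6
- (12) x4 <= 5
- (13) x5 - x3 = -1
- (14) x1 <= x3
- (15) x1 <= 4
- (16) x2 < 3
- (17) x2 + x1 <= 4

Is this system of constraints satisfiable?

Unsatisfiable

From constraints 3, 7, and 8, x4 = x3 = x1 = x5, so x4 = x5. But constraint 1 says x4 ≠ x5. Contradiction.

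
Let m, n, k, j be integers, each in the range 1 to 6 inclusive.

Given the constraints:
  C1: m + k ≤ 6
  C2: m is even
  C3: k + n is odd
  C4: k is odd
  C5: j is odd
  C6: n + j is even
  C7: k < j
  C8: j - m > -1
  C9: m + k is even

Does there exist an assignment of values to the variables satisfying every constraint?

Constraint 2 makes m even and constraint 4 makes k odd, so m + k must be odd. Constraint 9 says m + k is even — contradiction.

Unsatisfiable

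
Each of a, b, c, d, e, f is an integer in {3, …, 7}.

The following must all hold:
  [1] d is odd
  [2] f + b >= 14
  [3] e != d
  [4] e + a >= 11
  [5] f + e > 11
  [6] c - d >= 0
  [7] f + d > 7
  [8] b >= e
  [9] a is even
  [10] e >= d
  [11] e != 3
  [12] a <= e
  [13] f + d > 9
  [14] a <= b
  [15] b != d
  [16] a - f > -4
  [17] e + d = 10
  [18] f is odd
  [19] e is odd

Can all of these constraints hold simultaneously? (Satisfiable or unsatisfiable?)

Satisfiable

One satisfying assignment is a = 4, b = 7, c = 3, d = 3, e = 7, f = 7.
For the less obvious constraints — constraint 2: f + b = 14; constraint 4: e + a = 11 — and the others hold by inspection.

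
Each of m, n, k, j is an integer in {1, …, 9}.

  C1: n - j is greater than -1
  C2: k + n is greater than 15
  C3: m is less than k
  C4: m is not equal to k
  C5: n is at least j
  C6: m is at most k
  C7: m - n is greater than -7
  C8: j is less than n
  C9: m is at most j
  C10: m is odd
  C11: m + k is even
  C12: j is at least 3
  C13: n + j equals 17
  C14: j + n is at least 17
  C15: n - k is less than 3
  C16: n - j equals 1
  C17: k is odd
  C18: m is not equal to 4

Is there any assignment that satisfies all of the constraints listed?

The assignment m = 5, n = 9, k = 9, j = 8 works:
  constraint 1 holds since n - j = 1.
  constraint 2 holds since k + n = 18.
The rest check out directly.

Satisfiable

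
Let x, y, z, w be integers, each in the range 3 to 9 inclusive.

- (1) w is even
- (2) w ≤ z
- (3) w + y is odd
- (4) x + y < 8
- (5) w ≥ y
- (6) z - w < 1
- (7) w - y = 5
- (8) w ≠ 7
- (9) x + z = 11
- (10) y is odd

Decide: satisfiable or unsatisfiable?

Satisfiable

Take x = 3, y = 3, z = 8, w = 8. Then constraint 4: x + y = 6; constraint 6: z - w = 0, and every other listed constraint is also met.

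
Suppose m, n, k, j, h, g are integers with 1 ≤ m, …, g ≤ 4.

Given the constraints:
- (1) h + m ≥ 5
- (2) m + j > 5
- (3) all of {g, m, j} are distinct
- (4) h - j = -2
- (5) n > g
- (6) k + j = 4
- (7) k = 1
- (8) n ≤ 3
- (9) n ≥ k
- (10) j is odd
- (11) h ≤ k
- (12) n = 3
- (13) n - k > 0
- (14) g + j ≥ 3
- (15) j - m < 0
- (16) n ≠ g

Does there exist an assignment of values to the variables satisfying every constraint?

Satisfiable

One satisfying assignment is m = 4, n = 3, k = 1, j = 3, h = 1, g = 1.
For the less obvious constraints — constraint 1: h + m = 5; constraint 2: m + j = 7; constraint 4: h - j = -2 — and the others hold by inspection.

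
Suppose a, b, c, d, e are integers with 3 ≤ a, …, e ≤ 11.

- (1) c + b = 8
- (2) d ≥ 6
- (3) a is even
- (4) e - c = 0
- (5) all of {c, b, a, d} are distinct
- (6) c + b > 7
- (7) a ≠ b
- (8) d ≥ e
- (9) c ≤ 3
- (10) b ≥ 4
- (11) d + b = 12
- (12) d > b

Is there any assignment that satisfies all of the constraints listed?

One satisfying assignment is a = 6, b = 5, c = 3, d = 7, e = 3.
For the less obvious constraints — constraint 1: c + b = 8; constraint 4: e - c = 0; constraint 6: c + b = 8 — and the others hold by inspection.

Satisfiable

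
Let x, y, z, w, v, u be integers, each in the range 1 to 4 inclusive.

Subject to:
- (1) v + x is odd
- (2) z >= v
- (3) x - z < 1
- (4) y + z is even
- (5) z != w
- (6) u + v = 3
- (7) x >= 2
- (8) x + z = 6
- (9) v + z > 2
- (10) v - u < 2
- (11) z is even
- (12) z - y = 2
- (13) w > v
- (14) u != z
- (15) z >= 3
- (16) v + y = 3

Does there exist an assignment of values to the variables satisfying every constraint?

Satisfiable

Take x = 2, y = 2, z = 4, w = 2, v = 1, u = 2. Then constraint 3: x - z = -2; constraint 6: u + v = 3, and every other listed constraint is also met.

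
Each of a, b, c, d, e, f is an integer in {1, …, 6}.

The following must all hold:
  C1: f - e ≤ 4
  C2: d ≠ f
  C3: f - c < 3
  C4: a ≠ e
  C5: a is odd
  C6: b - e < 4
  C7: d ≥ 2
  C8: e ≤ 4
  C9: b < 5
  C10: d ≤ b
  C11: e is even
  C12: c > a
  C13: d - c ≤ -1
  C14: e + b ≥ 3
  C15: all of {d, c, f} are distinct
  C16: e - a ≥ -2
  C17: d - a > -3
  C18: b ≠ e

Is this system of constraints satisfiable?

One satisfying assignment is a = 3, b = 4, c = 4, d = 2, e = 2, f = 6.
For the less obvious constraints — constraint 1: f - e = 4; constraint 3: f - c = 2 — and the others hold by inspection.

Satisfiable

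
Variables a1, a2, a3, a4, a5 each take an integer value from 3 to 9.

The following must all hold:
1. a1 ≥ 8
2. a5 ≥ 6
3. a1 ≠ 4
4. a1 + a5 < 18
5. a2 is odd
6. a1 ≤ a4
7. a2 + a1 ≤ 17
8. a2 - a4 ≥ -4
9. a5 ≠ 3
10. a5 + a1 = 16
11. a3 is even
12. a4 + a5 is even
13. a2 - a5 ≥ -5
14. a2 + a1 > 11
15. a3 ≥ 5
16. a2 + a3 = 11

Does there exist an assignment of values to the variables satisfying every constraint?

Satisfiable

Setting (a1, a2, a3, a4, a5) = (9, 5, 6, 9, 7) satisfies everything: constraint 4: a1 + a5 = 16; constraint 7: a2 + a1 = 14, and the others follow.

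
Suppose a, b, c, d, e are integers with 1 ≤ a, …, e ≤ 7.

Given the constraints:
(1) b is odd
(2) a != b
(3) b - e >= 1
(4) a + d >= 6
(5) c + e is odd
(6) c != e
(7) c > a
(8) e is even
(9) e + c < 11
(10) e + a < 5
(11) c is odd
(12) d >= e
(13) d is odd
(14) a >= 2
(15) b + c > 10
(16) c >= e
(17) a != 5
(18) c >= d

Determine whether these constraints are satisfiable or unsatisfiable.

Take a = 2, b = 5, c = 7, d = 5, e = 2. Then constraint 3: b - e = 3; constraint 4: a + d = 7, and every other listed constraint is also met.

Satisfiable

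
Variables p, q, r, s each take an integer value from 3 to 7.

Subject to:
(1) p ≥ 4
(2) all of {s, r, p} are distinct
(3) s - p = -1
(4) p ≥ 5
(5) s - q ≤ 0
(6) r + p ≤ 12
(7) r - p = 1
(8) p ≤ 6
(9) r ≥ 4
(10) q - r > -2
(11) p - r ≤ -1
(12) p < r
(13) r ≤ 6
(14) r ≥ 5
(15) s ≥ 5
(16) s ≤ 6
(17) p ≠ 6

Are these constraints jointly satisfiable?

Constraints 4, 8, 13, 14, 15, and 16 confine each of s, r, p to the 2 values {5, 6}.
Constraint 2 requires all 3 of them to be distinct, but only 2 values are available — impossible by the pigeonhole principle.

Unsatisfiable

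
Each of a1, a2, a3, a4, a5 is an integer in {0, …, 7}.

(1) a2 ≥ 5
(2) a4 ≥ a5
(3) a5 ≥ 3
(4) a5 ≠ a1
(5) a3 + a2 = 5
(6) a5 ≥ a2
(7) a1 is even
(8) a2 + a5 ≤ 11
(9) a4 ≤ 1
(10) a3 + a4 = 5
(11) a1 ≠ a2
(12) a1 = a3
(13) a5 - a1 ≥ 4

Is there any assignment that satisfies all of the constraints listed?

Unsatisfiable

From constraints 1 and 6: a5 ≥ a2 and a2 ≥ 5, so a5 ≥ 5. From constraints 2 and 9: a5 ≤ a4 and a4 ≤ 1, so a5 ≤ 1. But 1 < 5, so no value of a5 works.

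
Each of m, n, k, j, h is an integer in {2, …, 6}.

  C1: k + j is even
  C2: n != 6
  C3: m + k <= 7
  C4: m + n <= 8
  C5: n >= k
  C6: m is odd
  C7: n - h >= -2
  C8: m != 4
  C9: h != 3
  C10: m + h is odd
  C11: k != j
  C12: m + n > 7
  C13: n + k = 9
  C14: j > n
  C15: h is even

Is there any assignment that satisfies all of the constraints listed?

The assignment m = 3, n = 5, k = 4, j = 6, h = 6 works:
  constraint 3 holds since m + k = 7.
  constraint 4 holds since m + n = 8.
The rest check out directly.

Satisfiable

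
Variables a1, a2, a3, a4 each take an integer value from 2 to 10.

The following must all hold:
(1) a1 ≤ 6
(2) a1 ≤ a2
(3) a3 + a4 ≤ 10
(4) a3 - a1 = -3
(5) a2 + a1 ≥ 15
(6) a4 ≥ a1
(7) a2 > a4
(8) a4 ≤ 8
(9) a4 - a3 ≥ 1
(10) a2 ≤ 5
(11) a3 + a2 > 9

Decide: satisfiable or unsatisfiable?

Unsatisfiable

From constraint 10: a2 ≤ 5. From constraints 6 and 8: a1 ≤ a4 ≤ 8. Hence a2 + a1 ≤ 13. But constraint 5 requires a2 + a1 ≥ 15, and 15 > 13. Contradiction.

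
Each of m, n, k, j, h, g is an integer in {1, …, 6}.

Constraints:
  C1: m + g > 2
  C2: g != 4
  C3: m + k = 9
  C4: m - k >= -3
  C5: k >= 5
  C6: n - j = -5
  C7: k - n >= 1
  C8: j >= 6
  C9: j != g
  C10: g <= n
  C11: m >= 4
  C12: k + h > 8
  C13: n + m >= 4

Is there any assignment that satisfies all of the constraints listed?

Satisfiable

One satisfying assignment is m = 4, n = 1, k = 5, j = 6, h = 5, g = 1.
For the less obvious constraints — constraint 1: m + g = 5; constraint 3: m + k = 9; constraint 4: m - k = -1 — and the others hold by inspection.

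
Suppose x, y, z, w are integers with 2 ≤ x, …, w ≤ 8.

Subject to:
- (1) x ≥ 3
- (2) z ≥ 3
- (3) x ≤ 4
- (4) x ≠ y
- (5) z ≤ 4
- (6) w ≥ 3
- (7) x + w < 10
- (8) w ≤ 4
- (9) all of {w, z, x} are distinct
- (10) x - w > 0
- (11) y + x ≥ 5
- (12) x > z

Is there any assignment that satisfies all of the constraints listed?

Unsatisfiable

Constraints 1, 2, 3, 5, 6, and 8 confine each of w, z, x to the 2 values {3, 4}.
Constraint 9 requires all 3 of them to be distinct, but only 2 values are available — impossible by the pigeonhole principle.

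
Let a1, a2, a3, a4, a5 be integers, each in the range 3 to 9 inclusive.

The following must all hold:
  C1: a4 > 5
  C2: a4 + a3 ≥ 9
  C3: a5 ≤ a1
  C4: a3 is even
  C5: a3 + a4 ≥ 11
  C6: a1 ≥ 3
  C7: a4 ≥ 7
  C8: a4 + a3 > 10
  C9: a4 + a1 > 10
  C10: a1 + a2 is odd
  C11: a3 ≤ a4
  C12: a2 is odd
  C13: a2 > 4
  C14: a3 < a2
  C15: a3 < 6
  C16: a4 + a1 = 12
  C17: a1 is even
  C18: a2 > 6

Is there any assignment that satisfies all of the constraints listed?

Satisfiable

Try a1 = 4, a2 = 9, a3 = 4, a4 = 8, a5 = 3.
Check constraint 2: a4 + a3 = 12; constraint 5: a3 + a4 = 12. The remaining constraints are straightforward to verify.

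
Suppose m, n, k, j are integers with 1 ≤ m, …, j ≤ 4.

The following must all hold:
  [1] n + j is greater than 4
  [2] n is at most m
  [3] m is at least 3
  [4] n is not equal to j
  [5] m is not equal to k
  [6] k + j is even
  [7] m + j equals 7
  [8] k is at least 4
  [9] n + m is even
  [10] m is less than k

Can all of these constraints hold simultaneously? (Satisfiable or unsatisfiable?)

Take m = 3, n = 1, k = 4, j = 4. Then constraint 1: n + j = 5; constraint 7: m + j = 7, and every other listed constraint is also met.

Satisfiable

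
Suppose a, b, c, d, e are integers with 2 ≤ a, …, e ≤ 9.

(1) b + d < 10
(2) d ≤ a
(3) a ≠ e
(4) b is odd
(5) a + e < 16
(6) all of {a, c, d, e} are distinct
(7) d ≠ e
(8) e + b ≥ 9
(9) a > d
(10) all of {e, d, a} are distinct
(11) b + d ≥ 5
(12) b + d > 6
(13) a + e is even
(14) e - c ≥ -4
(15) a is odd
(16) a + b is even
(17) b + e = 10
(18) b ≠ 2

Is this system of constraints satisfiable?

Try a = 9, b = 5, c = 8, d = 2, e = 5.
Check constraint 1: b + d = 7; constraint 5: a + e = 14. The remaining constraints are straightforward to verify.

Satisfiable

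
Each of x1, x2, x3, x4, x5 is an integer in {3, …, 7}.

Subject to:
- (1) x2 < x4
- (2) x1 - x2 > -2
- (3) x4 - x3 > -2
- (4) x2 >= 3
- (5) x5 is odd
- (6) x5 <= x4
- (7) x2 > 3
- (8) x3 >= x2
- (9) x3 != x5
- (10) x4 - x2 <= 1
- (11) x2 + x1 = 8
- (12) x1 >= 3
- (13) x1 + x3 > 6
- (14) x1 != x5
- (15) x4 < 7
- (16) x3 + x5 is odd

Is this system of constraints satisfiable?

Take x1 = 4, x2 = 4, x3 = 4, x4 = 5, x5 = 5. Then constraint 2: x1 - x2 = 0; constraint 3: x4 - x3 = 1, and every other listed constraint is also met.

Satisfiable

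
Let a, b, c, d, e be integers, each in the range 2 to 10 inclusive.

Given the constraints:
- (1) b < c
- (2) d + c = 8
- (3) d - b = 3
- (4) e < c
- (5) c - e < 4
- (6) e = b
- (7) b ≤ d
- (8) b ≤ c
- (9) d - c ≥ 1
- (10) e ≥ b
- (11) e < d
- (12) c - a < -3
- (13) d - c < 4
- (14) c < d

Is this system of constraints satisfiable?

Satisfiable

One satisfying assignment is a = 9, b = 2, c = 3, d = 5, e = 2.
For the less obvious constraints — constraint 2: d + c = 8; constraint 3: d - b = 3; constraint 5: c - e = 1 — and the others hold by inspection.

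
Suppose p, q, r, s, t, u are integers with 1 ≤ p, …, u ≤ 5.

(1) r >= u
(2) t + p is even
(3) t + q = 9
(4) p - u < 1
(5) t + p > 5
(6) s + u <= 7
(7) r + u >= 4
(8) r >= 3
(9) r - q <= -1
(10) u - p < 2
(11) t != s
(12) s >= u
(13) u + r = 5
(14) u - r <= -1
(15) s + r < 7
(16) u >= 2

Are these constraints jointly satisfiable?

Take p = 1, q = 4, r = 3, s = 3, t = 5, u = 2. Then constraint 3: t + q = 9; constraint 4: p - u = -1, and every other listed constraint is also met.

Satisfiable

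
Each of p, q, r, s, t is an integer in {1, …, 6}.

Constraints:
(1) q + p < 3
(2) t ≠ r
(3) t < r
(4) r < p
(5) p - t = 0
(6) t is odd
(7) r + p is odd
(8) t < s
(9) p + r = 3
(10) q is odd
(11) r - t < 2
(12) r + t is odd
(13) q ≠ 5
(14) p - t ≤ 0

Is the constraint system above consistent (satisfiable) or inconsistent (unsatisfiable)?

Unsatisfiable

Constraints 3, 4, and 14 give r < p, p ≤ t, t < r. Chaining: r < p ≤ t < r, which forces r < r — impossible.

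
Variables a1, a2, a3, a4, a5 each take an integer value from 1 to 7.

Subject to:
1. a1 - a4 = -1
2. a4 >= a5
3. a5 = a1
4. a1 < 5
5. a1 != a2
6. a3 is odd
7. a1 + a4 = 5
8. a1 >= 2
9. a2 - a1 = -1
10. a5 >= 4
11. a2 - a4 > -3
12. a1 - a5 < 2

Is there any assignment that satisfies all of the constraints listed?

From constraint 8: a1 ≥ 2. From constraints 2 and 10: a4 ≥ a5 ≥ 4. Hence a1 + a4 ≥ 6. But constraint 7 requires a1 + a4 = 5, and 5 < 6. Contradiction.

Unsatisfiable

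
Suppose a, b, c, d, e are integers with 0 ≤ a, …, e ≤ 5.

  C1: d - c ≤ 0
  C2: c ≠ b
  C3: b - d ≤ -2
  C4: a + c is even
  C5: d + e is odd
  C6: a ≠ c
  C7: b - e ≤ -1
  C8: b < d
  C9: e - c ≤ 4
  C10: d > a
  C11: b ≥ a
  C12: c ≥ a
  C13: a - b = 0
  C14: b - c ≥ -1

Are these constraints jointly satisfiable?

Constraints 1, 3, and 14 give c − d ≥ 0, d − b ≥ 2, b − c ≥ -1.
Adding all 3 inequalities: the left sides telescope to 0, and the right sides sum to 0 + 2 + (-1) = 1. So 0 ≥ 1, which is false.

Unsatisfiable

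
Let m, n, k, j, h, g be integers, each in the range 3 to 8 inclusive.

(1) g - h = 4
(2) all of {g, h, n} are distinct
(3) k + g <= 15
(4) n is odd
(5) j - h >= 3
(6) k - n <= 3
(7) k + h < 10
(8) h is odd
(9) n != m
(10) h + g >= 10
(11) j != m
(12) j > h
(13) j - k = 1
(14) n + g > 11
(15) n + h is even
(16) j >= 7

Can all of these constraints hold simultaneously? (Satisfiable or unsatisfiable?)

The assignment m = 3, n = 5, k = 6, j = 7, h = 3, g = 7 works:
  constraint 1 holds since g - h = 4.
  constraint 3 holds since k + g = 13.
  constraint 5 holds since j - h = 4.
The rest check out directly.

Satisfiable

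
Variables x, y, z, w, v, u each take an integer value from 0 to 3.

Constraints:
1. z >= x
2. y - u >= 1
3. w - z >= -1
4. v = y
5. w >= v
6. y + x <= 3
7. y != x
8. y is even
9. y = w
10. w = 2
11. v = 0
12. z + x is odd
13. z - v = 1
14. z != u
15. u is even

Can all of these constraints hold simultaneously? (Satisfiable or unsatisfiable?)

Constraint 11 fixes v = 0 and constraint 10 fixes w = 2. Constraints 4 and 9 give v = y = w, so v = w. But 0 ≠ 2 — contradiction.

Unsatisfiable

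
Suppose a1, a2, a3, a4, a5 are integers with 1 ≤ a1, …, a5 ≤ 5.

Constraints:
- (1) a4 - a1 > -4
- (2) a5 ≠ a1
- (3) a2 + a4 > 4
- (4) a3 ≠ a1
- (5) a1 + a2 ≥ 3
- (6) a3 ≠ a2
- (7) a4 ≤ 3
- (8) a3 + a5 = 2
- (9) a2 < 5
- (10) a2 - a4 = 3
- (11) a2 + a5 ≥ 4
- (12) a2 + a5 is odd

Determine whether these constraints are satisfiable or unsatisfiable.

Take a1 = 2, a2 = 4, a3 = 1, a4 = 1, a5 = 1. Then constraint 1: a4 - a1 = -1; constraint 3: a2 + a4 = 5, and every other listed constraint is also met.

Satisfiable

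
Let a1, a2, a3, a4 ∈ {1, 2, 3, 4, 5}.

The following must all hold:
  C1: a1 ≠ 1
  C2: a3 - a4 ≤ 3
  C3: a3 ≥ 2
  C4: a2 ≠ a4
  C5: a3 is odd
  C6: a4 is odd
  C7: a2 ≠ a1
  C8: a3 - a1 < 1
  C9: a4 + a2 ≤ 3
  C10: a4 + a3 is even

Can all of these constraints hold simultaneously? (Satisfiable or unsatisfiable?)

Satisfiable

The assignment a1 = 4, a2 = 2, a3 = 3, a4 = 1 works:
  constraint 2 holds since a3 - a4 = 2.
  constraint 8 holds since a3 - a1 = -1.
  constraint 9 holds since a4 + a2 = 3.
The rest check out directly.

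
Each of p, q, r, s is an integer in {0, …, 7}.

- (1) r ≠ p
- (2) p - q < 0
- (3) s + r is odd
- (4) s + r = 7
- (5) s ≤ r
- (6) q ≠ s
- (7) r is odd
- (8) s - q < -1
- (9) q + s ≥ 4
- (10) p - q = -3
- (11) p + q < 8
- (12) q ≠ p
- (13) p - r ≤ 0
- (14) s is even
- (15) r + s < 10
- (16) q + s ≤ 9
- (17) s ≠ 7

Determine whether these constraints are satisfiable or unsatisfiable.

Satisfiable

The assignment p = 2, q = 5, r = 5, s = 2 works:
  constraint 2 holds since p - q = -3.
  constraint 4 holds since s + r = 7.
  constraint 8 holds since s - q = -3.
The rest check out directly.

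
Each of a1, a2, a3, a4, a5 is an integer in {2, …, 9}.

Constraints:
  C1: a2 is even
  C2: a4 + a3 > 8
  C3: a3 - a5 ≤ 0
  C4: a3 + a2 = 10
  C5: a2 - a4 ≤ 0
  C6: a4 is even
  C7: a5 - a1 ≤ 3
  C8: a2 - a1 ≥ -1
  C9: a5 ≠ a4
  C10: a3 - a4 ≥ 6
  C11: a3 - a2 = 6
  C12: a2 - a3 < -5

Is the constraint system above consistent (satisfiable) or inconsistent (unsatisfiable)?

Constraints 3, 5, 7, 8, and 10 give a1 − a5 ≥ -3, a5 − a3 ≥ 0, a3 − a4 ≥ 6, a4 − a2 ≥ 0, a2 − a1 ≥ -1.
Adding all 5 inequalities: the left sides telescope to 0, and the right sides sum to (-3) + 0 + 6 + 0 + (-1) = 2. So 0 ≥ 2, which is false.

Unsatisfiable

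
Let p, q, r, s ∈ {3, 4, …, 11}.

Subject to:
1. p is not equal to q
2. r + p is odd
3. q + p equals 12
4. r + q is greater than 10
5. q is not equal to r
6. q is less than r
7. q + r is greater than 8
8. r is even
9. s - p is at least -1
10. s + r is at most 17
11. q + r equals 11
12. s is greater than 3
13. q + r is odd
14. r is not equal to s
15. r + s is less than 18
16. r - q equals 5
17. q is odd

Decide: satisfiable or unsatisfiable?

The assignment p = 9, q = 3, r = 8, s = 9 works:
  constraint 3 holds since q + p = 12.
  constraint 4 holds since r + q = 11.
The rest check out directly.

Satisfiable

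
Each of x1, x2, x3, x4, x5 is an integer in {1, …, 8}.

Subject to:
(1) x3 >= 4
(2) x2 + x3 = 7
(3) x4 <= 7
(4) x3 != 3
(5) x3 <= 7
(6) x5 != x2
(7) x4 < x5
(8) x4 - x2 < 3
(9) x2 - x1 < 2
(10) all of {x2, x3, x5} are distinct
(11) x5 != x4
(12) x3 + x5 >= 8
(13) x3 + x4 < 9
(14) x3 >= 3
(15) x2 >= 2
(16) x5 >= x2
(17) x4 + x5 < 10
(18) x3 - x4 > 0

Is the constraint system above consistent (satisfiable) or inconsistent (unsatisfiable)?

Satisfiable

One satisfying assignment is x1 = 1, x2 = 2, x3 = 5, x4 = 2, x5 = 6.
For the less obvious constraints — constraint 2: x2 + x3 = 7; constraint 8: x4 - x2 = 0; constraint 9: x2 - x1 = 1 — and the others hold by inspection.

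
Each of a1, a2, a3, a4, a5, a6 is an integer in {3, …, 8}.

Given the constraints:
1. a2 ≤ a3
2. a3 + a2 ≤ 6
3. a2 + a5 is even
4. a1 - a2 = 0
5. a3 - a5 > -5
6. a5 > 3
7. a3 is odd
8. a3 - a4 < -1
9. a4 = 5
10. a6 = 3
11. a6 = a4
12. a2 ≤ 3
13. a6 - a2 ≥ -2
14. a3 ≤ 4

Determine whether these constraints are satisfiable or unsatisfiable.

Constraint 10 fixes a6 = 3 and constraint 9 fixes a4 = 5, but constraint 11 requires a6 = a4. Since 3 ≠ 5, contradiction.

Unsatisfiable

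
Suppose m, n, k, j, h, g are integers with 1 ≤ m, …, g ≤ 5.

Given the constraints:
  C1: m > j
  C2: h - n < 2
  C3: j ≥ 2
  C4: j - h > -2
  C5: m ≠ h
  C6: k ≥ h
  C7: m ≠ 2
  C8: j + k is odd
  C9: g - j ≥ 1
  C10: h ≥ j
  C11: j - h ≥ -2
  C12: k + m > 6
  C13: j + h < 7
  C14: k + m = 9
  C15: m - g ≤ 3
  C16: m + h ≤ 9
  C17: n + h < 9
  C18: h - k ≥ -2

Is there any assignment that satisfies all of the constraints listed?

Satisfiable

Take m = 5, n = 4, k = 4, j = 3, h = 3, g = 5. Then constraint 2: h - n = -1; constraint 4: j - h = 0, and every other listed constraint is also met.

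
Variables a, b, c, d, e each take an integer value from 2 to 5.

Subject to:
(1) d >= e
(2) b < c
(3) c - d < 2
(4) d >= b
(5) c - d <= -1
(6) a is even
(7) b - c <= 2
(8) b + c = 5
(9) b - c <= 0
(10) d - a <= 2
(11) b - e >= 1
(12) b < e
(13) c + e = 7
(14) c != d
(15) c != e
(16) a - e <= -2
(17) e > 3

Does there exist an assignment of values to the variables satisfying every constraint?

Constraints 5, 9, 10, 11, and 16 give e − a ≥ 2, a − d ≥ -2, d − c ≥ 1, c − b ≥ 0, b − e ≥ 1.
Adding all 5 inequalities: the left sides telescope to 0, and the right sides sum to 2 + (-2) + 1 + 0 + 1 = 2. So 0 ≥ 2, which is false.

Unsatisfiable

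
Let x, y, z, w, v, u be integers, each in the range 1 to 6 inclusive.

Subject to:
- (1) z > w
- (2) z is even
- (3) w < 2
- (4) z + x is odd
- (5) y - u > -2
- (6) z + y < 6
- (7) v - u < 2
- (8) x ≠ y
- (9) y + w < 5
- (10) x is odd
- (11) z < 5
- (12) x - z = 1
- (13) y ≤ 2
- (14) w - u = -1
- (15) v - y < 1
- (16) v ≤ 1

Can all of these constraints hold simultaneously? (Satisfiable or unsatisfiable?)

The assignment x = 5, y = 1, z = 4, w = 1, v = 1, u = 2 works:
  constraint 5 holds since y - u = -1.
  constraint 6 holds since z + y = 5.
The rest check out directly.

Satisfiable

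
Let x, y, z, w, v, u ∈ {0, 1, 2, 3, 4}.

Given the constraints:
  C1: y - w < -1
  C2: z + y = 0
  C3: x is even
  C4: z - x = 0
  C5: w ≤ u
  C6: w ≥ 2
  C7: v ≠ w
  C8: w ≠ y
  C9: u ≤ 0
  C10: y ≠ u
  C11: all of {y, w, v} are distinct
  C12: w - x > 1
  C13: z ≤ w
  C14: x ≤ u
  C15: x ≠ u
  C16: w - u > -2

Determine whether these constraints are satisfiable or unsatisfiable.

From constraint 6: w ≥ 2. From constraints 5 and 9: w ≤ u and u ≤ 0, so w ≤ 0. But 0 < 2, so no value of w works.

Unsatisfiable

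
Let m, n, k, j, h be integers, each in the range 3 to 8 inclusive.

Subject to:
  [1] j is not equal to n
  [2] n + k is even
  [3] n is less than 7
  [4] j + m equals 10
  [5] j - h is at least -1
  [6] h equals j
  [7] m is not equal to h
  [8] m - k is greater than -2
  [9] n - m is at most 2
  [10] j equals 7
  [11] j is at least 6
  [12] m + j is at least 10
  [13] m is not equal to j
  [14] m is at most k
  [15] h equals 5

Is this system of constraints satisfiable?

Unsatisfiable

Constraint 15 fixes h = 5 and constraint 10 fixes j = 7, but constraint 6 requires h = j. Since 5 ≠ 7, contradiction.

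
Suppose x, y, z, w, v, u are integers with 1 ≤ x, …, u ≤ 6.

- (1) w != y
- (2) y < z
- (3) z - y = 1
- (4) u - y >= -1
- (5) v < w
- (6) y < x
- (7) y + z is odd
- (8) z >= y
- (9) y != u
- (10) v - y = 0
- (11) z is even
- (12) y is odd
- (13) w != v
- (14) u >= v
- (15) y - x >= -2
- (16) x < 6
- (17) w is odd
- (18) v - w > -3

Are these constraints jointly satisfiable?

Take x = 2, y = 1, z = 2, w = 3, v = 1, u = 3. Then constraint 3: z - y = 1; constraint 4: u - y = 2, and every other listed constraint is also met.

Satisfiable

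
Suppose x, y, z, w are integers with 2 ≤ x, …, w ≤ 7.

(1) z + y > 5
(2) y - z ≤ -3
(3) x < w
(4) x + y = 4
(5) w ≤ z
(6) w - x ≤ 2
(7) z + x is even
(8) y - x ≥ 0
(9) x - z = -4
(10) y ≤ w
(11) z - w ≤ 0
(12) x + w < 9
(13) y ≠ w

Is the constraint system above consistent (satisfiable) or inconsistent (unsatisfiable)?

Constraints 2, 6, 8, and 11 give z − y ≥ 3, y − x ≥ 0, x − w ≥ -2, w − z ≥ 0.
Adding all 4 inequalities: the left sides telescope to 0, and the right sides sum to 3 + 0 + (-2) + 0 = 1. So 0 ≥ 1, which is false.

Unsatisfiable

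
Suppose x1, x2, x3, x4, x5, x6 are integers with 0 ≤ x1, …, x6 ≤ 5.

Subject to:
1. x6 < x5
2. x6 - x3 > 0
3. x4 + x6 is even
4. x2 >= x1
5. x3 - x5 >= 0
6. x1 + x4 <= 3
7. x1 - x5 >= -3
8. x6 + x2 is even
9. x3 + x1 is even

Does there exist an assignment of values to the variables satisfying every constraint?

Constraints 1, 2, and 5 give x6 < x5, x5 ≤ x3, x3 < x6. Chaining: x6 < x5 ≤ x3 < x6, which forces x6 < x6 — impossible.

Unsatisfiable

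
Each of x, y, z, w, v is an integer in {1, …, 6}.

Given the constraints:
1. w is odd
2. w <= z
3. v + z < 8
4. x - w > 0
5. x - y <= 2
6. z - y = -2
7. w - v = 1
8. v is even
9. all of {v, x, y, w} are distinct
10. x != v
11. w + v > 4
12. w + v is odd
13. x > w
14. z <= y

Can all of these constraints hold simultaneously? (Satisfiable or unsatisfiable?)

Satisfiable

Setting (x, y, z, w, v) = (4, 5, 3, 3, 2) satisfies everything: constraint 3: v + z = 5; constraint 4: x - w = 1; constraint 5: x - y = -1, and the others follow.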